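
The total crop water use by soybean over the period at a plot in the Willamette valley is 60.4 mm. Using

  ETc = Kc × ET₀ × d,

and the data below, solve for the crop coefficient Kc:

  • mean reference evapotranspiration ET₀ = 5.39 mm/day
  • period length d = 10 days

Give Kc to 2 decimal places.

ETc = Kc × ET₀ × d  ⇒  Kc = ETc / (ET₀ × d)
Kc = 60.4 / (5.39 × 10) = 60.4 / 53.90 = 1.1206

1.12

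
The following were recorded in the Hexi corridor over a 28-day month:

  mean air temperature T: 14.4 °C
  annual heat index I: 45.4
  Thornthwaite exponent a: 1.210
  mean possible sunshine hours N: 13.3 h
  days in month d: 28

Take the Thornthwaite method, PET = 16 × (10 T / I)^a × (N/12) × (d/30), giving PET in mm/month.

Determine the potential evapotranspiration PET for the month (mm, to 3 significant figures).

10T/I = 10 × 14.4 / 45.4 = 3.1718
(10T/I)^a = 3.1718^1.210 = 4.0418
Uncorrected PET = 16 × 4.0418 = 64.669 mm
Correction = (N/12)(d/30) = (13.3/12)(28/30) = 1.0344
PET = 64.669 × 1.0344 = 66.894 mm/month

66.9 mm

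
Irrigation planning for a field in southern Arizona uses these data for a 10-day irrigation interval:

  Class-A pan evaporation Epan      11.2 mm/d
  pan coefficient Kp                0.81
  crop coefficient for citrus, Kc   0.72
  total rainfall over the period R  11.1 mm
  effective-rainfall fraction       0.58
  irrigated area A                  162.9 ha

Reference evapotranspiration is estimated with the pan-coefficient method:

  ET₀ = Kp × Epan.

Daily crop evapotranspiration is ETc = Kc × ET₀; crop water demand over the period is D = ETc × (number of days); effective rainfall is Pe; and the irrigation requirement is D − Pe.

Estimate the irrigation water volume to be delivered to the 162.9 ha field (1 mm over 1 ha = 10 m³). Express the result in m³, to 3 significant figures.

95900 m³

ET₀ = 0.81 × 11.2 = 9.0720 mm/d
ETc = Kc × ET₀ = 0.72 × 9.0720 = 6.5318 mm/d
Crop demand D = ETc × 10 d = 6.5318 × 10 = 65.318 mm
Pe = 0.58 × 11.1 = 6.438 mm
D − Pe = 65.318 − 6.438 = 58.880 mm
Volume = 58.880 mm × 162.9 ha × 10 = 95915.5 m³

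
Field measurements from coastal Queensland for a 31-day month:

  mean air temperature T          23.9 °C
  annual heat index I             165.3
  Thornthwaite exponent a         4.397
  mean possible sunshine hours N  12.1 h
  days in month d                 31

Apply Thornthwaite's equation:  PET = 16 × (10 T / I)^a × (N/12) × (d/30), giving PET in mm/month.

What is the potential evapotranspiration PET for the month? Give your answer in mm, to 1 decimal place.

10T/I = 10 × 23.9 / 165.3 = 1.4459
(10T/I)^a = 1.4459^4.397 = 5.0597
Uncorrected PET = 16 × 5.0597 = 80.955 mm
Correction = (N/12)(d/30) = (12.1/12)(31/30) = 1.0419
PET = 80.955 × 1.0419 = 84.347 mm/month

84.3 mm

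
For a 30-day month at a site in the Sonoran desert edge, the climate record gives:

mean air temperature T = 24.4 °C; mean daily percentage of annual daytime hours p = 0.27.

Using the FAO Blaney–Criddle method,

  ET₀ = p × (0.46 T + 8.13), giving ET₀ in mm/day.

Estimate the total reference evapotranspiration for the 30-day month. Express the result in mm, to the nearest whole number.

ET₀ = 0.27 × (0.46 × 24.4 + 8.13) = 0.27 × 19.354 = 5.2256 mm/d
Monthly total = 5.2256 × 30 = 156.768 mm

157 mm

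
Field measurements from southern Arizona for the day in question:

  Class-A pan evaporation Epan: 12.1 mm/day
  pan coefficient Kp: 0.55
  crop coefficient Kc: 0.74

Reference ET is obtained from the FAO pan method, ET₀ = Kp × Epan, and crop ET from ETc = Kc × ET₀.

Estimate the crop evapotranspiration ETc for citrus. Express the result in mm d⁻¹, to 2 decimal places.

ET₀ = 0.55 × 12.1 = 6.6550 mm/d
ETc = Kc × ET₀ = 0.74 × 6.6550 = 4.9247 mm/d

4.92 mm d⁻¹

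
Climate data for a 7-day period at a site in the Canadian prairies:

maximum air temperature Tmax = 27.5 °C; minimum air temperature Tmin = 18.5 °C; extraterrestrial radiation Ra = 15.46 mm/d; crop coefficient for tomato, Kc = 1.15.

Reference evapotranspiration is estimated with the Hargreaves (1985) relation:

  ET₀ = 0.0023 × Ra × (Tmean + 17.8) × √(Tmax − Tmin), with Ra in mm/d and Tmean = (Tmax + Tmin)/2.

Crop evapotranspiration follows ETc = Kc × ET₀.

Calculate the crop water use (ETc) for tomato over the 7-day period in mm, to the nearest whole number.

35 mm

Tmean = (27.5 + 18.5)/2 = 23.00 °C
ET₀ = 0.0023 × 15.46 × (23.00 + 17.8) × √9.0 = 0.0023 × 15.46 × 40.80 × 3.0000 = 4.3523 mm/d
ETc = Kc × ET₀ = 1.15 × 4.3523 = 5.0051 mm/d
Over 7 days: 5.0051 × 7 = 35.036 mm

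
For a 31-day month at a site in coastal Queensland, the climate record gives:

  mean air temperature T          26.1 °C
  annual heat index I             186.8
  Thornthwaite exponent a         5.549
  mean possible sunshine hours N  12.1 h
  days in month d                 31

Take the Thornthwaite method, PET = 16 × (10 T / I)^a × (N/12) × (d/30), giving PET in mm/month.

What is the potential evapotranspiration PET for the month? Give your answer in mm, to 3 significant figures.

10T/I = 10 × 26.1 / 186.8 = 1.3972
(10T/I)^a = 1.3972^5.549 = 6.3979
Uncorrected PET = 16 × 6.3979 = 102.366 mm
Correction = (N/12)(d/30) = (12.1/12)(31/30) = 1.0419
PET = 102.366 × 1.0419 = 106.655 mm/month

107 mm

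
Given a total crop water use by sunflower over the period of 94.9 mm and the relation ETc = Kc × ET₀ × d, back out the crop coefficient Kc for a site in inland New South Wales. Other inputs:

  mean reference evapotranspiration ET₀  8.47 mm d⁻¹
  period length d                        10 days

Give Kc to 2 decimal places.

ETc = Kc × ET₀ × d  ⇒  Kc = ETc / (ET₀ × d)
Kc = 94.9 / (8.47 × 10) = 94.9 / 84.70 = 1.1204

1.12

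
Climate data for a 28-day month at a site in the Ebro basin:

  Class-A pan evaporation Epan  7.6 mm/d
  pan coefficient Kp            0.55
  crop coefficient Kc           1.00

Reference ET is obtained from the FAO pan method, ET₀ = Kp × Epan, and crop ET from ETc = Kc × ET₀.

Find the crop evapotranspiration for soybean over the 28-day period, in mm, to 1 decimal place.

117.0 mm

ET₀ = 0.55 × 7.6 = 4.1800 mm/d
ETc = Kc × ET₀ = 1.00 × 4.1800 = 4.1800 mm/d
Over 28 days: 4.1800 × 28 = 117.040 mm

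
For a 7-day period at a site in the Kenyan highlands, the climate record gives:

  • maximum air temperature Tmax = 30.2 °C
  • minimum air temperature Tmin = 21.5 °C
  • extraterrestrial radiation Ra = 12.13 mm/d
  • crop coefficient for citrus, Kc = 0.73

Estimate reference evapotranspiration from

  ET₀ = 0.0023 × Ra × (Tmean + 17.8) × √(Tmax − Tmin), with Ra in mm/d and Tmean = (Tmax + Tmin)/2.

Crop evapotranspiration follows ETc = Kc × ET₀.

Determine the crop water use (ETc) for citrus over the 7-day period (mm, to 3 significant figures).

18.4 mm

Tmean = (30.2 + 21.5)/2 = 25.85 °C
ET₀ = 0.0023 × 12.13 × (25.85 + 17.8) × √8.7 = 0.0023 × 12.13 × 43.65 × 2.9496 = 3.5920 mm/d
ETc = Kc × ET₀ = 0.73 × 3.5920 = 2.6222 mm/d
Over 7 days: 2.6222 × 7 = 18.355 mm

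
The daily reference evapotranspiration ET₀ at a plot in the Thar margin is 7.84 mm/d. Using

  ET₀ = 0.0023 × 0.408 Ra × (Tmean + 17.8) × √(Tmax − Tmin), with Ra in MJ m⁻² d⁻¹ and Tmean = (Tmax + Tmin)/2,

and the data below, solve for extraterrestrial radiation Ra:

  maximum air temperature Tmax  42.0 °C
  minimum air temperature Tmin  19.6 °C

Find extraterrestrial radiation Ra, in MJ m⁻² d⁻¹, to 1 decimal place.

Tmean = (42.0+19.6)/2 = 30.80 °C; ΔT = 22.4
Ra = ET₀ / [0.0023 × 0.408 × (Tmean+17.8) × √ΔT]
   = 7.84 / (0.0023 × 0.408 × 48.60 × 4.7329) = 36.322 MJ m⁻² d⁻¹

36.3 MJ m⁻² d⁻¹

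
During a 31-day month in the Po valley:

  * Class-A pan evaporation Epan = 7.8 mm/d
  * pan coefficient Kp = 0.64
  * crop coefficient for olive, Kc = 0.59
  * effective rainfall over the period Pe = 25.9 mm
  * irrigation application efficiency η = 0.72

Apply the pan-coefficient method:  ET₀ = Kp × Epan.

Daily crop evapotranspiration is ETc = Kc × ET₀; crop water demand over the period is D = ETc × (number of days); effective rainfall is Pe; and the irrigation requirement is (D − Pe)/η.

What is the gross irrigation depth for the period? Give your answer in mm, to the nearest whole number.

91 mm

ET₀ = 0.64 × 7.8 = 4.9920 mm/d
ETc = Kc × ET₀ = 0.59 × 4.9920 = 2.9453 mm/d
Crop demand D = ETc × 31 d = 2.9453 × 31 = 91.304 mm
D − Pe = 91.304 − 25.9 = 65.404 mm
Gross irrigation = 65.404 / 0.72 = 90.839 mm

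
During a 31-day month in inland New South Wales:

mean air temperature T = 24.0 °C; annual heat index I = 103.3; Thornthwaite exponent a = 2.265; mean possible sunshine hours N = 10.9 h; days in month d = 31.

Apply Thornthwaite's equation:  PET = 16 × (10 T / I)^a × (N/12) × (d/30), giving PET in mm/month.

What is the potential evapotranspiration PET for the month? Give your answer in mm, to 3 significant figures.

10T/I = 10 × 24.0 / 103.3 = 2.3233
(10T/I)^a = 2.3233^2.265 = 6.7488
Uncorrected PET = 16 × 6.7488 = 107.981 mm
Correction = (N/12)(d/30) = (10.9/12)(31/30) = 0.9386
PET = 107.981 × 0.9386 = 101.351 mm/month

101 mm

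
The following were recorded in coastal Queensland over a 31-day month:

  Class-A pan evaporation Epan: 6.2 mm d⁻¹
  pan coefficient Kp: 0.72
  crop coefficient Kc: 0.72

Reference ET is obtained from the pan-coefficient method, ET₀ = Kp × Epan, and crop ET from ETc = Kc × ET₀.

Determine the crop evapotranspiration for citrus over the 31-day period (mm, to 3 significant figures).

ET₀ = 0.72 × 6.2 = 4.4640 mm/d
ETc = Kc × ET₀ = 0.72 × 4.4640 = 3.2141 mm/d
Over 31 days: 3.2141 × 31 = 99.637 mm

99.6 mm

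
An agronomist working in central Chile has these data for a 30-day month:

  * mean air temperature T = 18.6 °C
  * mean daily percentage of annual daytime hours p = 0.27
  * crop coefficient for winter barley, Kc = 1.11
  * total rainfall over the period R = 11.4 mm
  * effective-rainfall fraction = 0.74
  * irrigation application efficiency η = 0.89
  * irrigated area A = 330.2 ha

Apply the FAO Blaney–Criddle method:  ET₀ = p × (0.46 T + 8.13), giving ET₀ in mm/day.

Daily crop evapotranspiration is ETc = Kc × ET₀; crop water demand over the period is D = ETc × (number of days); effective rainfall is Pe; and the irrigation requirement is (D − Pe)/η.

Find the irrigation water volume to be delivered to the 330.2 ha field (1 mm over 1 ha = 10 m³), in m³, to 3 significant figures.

525000 m³

ET₀ = 0.27 × (0.46 × 18.6 + 8.13) = 0.27 × 16.686 = 4.5052 mm/d
ETc = Kc × ET₀ = 1.11 × 4.5052 = 5.0008 mm/d
Crop demand D = ETc × 30 d = 5.0008 × 30 = 150.024 mm
Pe = 0.74 × 11.4 = 8.436 mm
D − Pe = 150.024 − 8.436 = 141.588 mm
Gross irrigation = 141.588 / 0.89 = 159.088 mm
Volume = 159.088 mm × 330.2 ha × 10 = 525308.6 m³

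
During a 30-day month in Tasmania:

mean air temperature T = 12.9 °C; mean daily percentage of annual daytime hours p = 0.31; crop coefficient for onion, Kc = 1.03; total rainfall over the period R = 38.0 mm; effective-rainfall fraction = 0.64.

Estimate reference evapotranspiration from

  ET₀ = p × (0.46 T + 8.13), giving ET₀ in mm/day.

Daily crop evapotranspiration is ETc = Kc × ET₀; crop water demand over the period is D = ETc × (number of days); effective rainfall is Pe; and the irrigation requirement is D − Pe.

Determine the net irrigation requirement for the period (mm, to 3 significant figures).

110 mm

ET₀ = 0.31 × (0.46 × 12.9 + 8.13) = 0.31 × 14.064 = 4.3598 mm/d
ETc = Kc × ET₀ = 1.03 × 4.3598 = 4.4906 mm/d
Crop demand D = ETc × 30 d = 4.4906 × 30 = 134.718 mm
Pe = 0.64 × 38.0 = 24.320 mm
D − Pe = 134.718 − 24.320 = 110.398 mm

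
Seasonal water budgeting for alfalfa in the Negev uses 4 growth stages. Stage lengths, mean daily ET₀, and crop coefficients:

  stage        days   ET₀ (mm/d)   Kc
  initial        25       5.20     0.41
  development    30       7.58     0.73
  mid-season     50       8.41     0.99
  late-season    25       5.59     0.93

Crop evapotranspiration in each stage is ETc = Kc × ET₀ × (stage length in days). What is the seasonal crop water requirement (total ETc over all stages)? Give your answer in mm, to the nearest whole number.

initial: 0.41 × 5.20 × 25 = 53.30 mm
development: 0.73 × 7.58 × 30 = 166.00 mm
mid-season: 0.99 × 8.41 × 50 = 416.30 mm
late-season: 0.93 × 5.59 × 25 = 129.97 mm
Seasonal total = 765.57 mm

766 mm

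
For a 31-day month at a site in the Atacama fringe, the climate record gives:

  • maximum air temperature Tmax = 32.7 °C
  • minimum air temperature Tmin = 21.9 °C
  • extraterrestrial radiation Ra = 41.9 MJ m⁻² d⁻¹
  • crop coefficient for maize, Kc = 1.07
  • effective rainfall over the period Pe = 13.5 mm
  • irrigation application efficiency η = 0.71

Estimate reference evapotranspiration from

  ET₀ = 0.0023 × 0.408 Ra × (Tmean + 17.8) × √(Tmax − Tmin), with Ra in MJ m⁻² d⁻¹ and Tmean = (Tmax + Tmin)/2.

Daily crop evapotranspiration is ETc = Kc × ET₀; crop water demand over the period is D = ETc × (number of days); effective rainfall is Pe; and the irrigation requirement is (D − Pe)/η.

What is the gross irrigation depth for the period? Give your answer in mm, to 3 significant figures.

253 mm

Tmean = (32.7 + 21.9)/2 = 27.30 °C
0.408 Ra = 0.408 × 41.9 = 17.0952 mm/d equivalent
ET₀ = 0.0023 × 17.0952 × (27.30 + 17.8) × √10.8 = 0.0023 × 17.0952 × 45.10 × 3.2863 = 5.8275 mm/d
ETc = Kc × ET₀ = 1.07 × 5.8275 = 6.2354 mm/d
Crop demand D = ETc × 31 d = 6.2354 × 31 = 193.297 mm
D − Pe = 193.297 − 13.5 = 179.797 mm
Gross irrigation = 179.797 / 0.71 = 253.235 mm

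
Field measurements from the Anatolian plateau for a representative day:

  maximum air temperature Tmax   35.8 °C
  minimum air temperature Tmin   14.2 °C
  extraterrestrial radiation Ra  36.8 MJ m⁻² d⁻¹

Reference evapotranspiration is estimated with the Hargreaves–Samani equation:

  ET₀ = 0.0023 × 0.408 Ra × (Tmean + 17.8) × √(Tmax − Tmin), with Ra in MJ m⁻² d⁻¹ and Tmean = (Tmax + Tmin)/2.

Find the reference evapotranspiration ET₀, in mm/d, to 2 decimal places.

Tmean = (35.8 + 14.2)/2 = 25.00 °C
0.408 Ra = 0.408 × 36.8 = 15.0144 mm/d equivalent
ET₀ = 0.0023 × 15.0144 × (25.00 + 17.8) × √21.6 = 0.0023 × 15.0144 × 42.80 × 4.6476 = 6.8692 mm/d

6.87 mm/d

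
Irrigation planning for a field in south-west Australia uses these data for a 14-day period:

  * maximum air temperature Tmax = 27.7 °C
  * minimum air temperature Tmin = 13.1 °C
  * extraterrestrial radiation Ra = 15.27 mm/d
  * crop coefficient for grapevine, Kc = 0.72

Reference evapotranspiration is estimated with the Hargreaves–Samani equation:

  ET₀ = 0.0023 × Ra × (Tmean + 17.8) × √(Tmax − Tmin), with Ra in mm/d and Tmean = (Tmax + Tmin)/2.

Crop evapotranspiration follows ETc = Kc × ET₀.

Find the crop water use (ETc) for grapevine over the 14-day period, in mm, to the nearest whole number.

52 mm

Tmean = (27.7 + 13.1)/2 = 20.40 °C
ET₀ = 0.0023 × 15.27 × (20.40 + 17.8) × √14.6 = 0.0023 × 15.27 × 38.20 × 3.8210 = 5.1263 mm/d
ETc = Kc × ET₀ = 0.72 × 5.1263 = 3.6909 mm/d
Over 14 days: 3.6909 × 14 = 51.673 mm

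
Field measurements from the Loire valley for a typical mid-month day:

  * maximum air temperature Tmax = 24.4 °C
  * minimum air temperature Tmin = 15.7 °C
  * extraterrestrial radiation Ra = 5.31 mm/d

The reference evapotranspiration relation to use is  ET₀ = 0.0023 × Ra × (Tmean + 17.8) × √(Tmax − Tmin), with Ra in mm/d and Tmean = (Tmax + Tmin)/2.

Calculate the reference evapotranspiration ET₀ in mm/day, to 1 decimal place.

Tmean = (24.4 + 15.7)/2 = 20.05 °C
ET₀ = 0.0023 × 5.31 × (20.05 + 17.8) × √8.7 = 0.0023 × 5.31 × 37.85 × 2.9496 = 1.3635 mm/d

1.4 mm/day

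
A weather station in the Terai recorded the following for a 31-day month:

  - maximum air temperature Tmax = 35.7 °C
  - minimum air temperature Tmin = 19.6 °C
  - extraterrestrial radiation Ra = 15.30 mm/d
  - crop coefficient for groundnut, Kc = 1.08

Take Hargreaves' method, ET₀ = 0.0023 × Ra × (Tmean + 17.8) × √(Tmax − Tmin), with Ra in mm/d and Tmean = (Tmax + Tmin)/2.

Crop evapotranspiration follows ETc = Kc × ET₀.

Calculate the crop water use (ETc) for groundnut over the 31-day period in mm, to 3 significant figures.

215 mm

Tmean = (35.7 + 19.6)/2 = 27.65 °C
ET₀ = 0.0023 × 15.30 × (27.65 + 17.8) × √16.1 = 0.0023 × 15.30 × 45.45 × 4.0125 = 6.4175 mm/d
ETc = Kc × ET₀ = 1.08 × 6.4175 = 6.9309 mm/d
Over 31 days: 6.9309 × 31 = 214.858 mm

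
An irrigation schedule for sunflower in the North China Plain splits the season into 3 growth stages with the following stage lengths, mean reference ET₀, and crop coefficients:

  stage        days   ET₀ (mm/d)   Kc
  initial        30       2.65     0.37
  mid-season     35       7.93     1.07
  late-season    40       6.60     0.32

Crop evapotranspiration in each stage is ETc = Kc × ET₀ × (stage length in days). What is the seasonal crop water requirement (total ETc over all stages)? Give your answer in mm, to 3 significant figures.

411 mm

initial: 0.37 × 2.65 × 30 = 29.42 mm
mid-season: 1.07 × 7.93 × 35 = 296.98 mm
late-season: 0.32 × 6.60 × 40 = 84.48 mm
Seasonal total = 410.88 mm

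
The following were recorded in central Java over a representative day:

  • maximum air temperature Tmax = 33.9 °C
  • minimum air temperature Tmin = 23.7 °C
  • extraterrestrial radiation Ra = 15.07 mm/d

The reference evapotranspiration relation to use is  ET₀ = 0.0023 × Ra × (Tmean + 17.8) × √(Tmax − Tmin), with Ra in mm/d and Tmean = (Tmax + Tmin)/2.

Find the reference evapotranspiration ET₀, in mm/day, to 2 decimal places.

5.16 mm/day

Tmean = (33.9 + 23.7)/2 = 28.80 °C
ET₀ = 0.0023 × 15.07 × (28.80 + 17.8) × √10.2 = 0.0023 × 15.07 × 46.60 × 3.1937 = 5.1585 mm/d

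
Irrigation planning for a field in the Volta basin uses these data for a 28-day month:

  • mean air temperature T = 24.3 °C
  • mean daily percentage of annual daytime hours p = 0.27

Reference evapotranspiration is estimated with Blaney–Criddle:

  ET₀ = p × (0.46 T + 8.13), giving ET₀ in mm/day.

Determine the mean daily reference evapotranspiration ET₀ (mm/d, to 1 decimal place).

ET₀ = 0.27 × (0.46 × 24.3 + 8.13) = 0.27 × 19.308 = 5.2132 mm/d

5.2 mm/d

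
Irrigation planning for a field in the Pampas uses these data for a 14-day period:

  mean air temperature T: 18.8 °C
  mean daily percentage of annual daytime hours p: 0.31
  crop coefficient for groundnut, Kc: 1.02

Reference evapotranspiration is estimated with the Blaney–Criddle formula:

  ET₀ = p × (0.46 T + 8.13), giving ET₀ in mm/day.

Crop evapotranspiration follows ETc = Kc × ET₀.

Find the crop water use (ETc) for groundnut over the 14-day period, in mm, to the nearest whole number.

74 mm

ET₀ = 0.31 × (0.46 × 18.8 + 8.13) = 0.31 × 16.778 = 5.2012 mm/d
ETc = Kc × ET₀ = 1.02 × 5.2012 = 5.3052 mm/d
Over 14 days: 5.3052 × 14 = 74.273 mm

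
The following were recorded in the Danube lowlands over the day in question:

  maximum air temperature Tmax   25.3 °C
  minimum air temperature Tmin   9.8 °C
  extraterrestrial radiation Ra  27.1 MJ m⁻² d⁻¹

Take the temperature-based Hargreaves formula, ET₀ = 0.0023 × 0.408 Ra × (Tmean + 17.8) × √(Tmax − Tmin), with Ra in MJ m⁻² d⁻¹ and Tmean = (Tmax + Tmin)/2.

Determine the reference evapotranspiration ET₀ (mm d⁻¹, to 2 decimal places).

Tmean = (25.3 + 9.8)/2 = 17.55 °C
0.408 Ra = 0.408 × 27.1 = 11.0568 mm/d equivalent
ET₀ = 0.0023 × 11.0568 × (17.55 + 17.8) × √15.5 = 0.0023 × 11.0568 × 35.35 × 3.9370 = 3.5393 mm/d

3.54 mm d⁻¹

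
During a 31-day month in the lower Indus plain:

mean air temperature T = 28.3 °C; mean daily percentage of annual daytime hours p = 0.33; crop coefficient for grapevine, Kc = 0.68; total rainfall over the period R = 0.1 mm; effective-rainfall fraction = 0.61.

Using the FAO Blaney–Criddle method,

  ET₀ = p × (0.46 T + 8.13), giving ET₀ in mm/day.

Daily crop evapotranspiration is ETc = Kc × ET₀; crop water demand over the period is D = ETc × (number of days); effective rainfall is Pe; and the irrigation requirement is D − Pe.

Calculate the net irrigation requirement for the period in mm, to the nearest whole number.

ET₀ = 0.33 × (0.46 × 28.3 + 8.13) = 0.33 × 21.148 = 6.9788 mm/d
ETc = Kc × ET₀ = 0.68 × 6.9788 = 4.7456 mm/d
Crop demand D = ETc × 31 d = 4.7456 × 31 = 147.114 mm
Pe = 0.61 × 0.1 = 0.061 mm
D − Pe = 147.114 − 0.061 = 147.053 mm

147 mm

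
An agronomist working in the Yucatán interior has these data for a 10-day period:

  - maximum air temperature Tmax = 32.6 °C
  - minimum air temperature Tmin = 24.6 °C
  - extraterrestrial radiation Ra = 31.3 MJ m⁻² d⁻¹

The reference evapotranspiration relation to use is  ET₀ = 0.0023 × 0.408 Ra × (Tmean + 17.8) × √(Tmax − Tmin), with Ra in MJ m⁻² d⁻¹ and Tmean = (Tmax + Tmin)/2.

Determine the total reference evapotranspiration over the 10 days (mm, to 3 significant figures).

38.5 mm

Tmean = (32.6 + 24.6)/2 = 28.60 °C
0.408 Ra = 0.408 × 31.3 = 12.7704 mm/d equivalent
ET₀ = 0.0023 × 12.7704 × (28.60 + 17.8) × √8.0 = 0.0023 × 12.7704 × 46.40 × 2.8284 = 3.8547 mm/d
Over 10 days: 3.8547 × 10 = 38.547 mm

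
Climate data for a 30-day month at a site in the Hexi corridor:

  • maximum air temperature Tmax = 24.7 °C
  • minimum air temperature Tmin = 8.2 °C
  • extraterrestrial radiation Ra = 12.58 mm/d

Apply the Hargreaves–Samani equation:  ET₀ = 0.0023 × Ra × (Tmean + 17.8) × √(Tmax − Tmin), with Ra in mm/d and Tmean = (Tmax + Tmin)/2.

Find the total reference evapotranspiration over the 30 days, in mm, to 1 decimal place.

Tmean = (24.7 + 8.2)/2 = 16.45 °C
ET₀ = 0.0023 × 12.58 × (16.45 + 17.8) × √16.5 = 0.0023 × 12.58 × 34.25 × 4.0620 = 4.0254 mm/d
Over 30 days: 4.0254 × 30 = 120.762 mm

120.8 mm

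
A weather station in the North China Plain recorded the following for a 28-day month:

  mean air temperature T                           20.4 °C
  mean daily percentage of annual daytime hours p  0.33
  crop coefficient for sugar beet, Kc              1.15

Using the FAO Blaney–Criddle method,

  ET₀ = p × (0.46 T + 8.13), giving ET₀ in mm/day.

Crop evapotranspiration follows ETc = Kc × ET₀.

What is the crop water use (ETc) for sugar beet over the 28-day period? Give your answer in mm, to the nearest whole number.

ET₀ = 0.33 × (0.46 × 20.4 + 8.13) = 0.33 × 17.514 = 5.7796 mm/d
ETc = Kc × ET₀ = 1.15 × 5.7796 = 6.6465 mm/d
Over 28 days: 6.6465 × 28 = 186.102 mm

186 mm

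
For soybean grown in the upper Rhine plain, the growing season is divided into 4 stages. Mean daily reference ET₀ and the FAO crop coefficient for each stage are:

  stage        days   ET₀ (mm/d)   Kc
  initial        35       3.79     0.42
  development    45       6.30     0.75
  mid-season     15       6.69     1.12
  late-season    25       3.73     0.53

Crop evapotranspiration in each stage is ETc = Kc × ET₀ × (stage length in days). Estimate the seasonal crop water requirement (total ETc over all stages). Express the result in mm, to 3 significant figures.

initial: 0.42 × 3.79 × 35 = 55.71 mm
development: 0.75 × 6.30 × 45 = 212.63 mm
mid-season: 1.12 × 6.69 × 15 = 112.39 mm
late-season: 0.53 × 3.73 × 25 = 49.42 mm
Seasonal total = 430.15 mm

430 mm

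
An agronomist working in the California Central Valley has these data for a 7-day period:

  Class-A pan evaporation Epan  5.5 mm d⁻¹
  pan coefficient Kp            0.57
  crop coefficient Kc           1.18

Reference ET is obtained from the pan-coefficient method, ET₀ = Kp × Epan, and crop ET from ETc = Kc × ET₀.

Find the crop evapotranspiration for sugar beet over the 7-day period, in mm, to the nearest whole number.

ET₀ = 0.57 × 5.5 = 3.1350 mm/d
ETc = Kc × ET₀ = 1.18 × 3.1350 = 3.6993 mm/d
Over 7 days: 3.6993 × 7 = 25.895 mm

26 mm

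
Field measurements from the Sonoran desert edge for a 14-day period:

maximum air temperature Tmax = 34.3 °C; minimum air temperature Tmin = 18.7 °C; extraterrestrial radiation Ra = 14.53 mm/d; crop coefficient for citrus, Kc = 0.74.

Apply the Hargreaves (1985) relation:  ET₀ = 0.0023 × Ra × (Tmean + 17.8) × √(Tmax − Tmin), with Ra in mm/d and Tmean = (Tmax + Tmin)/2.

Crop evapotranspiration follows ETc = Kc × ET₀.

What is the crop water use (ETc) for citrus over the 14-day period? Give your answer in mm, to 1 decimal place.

Tmean = (34.3 + 18.7)/2 = 26.50 °C
ET₀ = 0.0023 × 14.53 × (26.50 + 17.8) × √15.6 = 0.0023 × 14.53 × 44.30 × 3.9497 = 5.8474 mm/d
ETc = Kc × ET₀ = 0.74 × 5.8474 = 4.3271 mm/d
Over 14 days: 4.3271 × 14 = 60.579 mm

60.6 mm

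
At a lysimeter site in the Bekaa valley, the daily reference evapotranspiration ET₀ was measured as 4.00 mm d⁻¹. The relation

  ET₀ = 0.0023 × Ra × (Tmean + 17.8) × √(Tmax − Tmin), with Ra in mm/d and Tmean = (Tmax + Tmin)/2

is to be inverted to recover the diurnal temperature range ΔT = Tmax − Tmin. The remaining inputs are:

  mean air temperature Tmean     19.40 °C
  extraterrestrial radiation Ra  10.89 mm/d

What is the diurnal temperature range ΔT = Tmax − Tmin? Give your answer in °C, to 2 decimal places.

18.43 °C

√ΔT = ET₀ / [0.0023 × Ra × (Tmean+17.8)] = 4.00 / (0.0023 × 10.89 × 37.20) = 4.2930
ΔT = 4.2930² = 18.430 °C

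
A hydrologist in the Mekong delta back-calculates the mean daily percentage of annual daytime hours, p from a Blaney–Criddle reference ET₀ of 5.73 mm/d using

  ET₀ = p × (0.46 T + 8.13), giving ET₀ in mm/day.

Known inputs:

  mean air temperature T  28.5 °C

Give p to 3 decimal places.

0.270

p = ET₀ / (0.46 T + 8.13) = 5.73 / (0.46 × 28.5 + 8.13) = 5.73 / 21.240 = 0.2698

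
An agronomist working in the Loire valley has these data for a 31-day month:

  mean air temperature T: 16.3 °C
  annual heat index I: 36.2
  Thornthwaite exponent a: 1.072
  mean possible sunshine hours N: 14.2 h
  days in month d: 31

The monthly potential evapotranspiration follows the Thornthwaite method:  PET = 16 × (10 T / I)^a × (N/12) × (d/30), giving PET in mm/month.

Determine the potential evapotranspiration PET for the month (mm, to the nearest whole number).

98 mm

10T/I = 10 × 16.3 / 36.2 = 4.5028
(10T/I)^a = 4.5028^1.072 = 5.0180
Uncorrected PET = 16 × 5.0180 = 80.288 mm
Correction = (N/12)(d/30) = (14.2/12)(31/30) = 1.2228
PET = 80.288 × 1.2228 = 98.176 mm/month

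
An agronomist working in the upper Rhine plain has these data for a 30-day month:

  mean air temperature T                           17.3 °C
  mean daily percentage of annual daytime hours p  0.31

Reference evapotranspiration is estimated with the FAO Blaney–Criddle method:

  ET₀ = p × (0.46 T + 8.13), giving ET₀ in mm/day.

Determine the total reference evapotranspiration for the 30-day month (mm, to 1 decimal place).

149.6 mm

ET₀ = 0.31 × (0.46 × 17.3 + 8.13) = 0.31 × 16.088 = 4.9873 mm/d
Monthly total = 4.9873 × 30 = 149.619 mm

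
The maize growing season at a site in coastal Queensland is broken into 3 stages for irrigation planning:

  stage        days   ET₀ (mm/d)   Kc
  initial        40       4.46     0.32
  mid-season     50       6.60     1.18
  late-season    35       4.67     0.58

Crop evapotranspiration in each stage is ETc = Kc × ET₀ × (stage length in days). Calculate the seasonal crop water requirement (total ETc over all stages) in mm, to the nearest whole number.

541 mm

initial: 0.32 × 4.46 × 40 = 57.09 mm
mid-season: 1.18 × 6.60 × 50 = 389.40 mm
late-season: 0.58 × 4.67 × 35 = 94.80 mm
Seasonal total = 541.29 mm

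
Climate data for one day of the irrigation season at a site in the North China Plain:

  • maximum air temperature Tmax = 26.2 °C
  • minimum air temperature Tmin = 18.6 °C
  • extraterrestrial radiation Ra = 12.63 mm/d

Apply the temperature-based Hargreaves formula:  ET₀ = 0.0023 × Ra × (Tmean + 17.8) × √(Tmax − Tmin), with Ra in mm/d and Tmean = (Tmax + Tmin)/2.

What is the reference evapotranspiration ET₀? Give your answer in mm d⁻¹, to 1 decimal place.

3.2 mm d⁻¹

Tmean = (26.2 + 18.6)/2 = 22.40 °C
ET₀ = 0.0023 × 12.63 × (22.40 + 17.8) × √7.6 = 0.0023 × 12.63 × 40.20 × 2.7568 = 3.2193 mm/d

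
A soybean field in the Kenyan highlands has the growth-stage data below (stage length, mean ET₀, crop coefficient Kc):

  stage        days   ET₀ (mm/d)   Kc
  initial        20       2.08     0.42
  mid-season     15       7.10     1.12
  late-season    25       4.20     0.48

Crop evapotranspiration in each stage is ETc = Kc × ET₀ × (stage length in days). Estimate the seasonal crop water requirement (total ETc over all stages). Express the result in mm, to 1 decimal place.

187.2 mm

initial: 0.42 × 2.08 × 20 = 17.47 mm
mid-season: 1.12 × 7.10 × 15 = 119.28 mm
late-season: 0.48 × 4.20 × 25 = 50.40 mm
Seasonal total = 187.15 mm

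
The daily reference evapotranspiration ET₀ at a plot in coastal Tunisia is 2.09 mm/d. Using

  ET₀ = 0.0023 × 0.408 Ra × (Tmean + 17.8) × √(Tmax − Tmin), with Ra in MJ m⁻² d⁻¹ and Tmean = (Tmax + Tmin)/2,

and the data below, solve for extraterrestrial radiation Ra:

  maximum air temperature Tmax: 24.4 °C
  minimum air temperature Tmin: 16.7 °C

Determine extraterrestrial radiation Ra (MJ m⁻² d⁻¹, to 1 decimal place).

20.9 MJ m⁻² d⁻¹

Tmean = (24.4+16.7)/2 = 20.55 °C; ΔT = 7.7
Ra = ET₀ / [0.0023 × 0.408 × (Tmean+17.8) × √ΔT]
   = 2.09 / (0.0023 × 0.408 × 38.35 × 2.7749) = 20.929 MJ m⁻² d⁻¹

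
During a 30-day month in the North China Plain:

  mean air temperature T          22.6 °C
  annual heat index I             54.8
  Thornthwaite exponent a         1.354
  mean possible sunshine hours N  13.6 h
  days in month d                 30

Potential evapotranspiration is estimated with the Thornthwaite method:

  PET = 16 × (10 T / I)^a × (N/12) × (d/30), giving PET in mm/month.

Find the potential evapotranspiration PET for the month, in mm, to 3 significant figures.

123 mm

10T/I = 10 × 22.6 / 54.8 = 4.1241
(10T/I)^a = 4.1241^1.354 = 6.8101
Uncorrected PET = 16 × 6.8101 = 108.962 mm
Correction = (N/12)(d/30) = (13.6/12)(30/30) = 1.1333
PET = 108.962 × 1.1333 = 123.487 mm/month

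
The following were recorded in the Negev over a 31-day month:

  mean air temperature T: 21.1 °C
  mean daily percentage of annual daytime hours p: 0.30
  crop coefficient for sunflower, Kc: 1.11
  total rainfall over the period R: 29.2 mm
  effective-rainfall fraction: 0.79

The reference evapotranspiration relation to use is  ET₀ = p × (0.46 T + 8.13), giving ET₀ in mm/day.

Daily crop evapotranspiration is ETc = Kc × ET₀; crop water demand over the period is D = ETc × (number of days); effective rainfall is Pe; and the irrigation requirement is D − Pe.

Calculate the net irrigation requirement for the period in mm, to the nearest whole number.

161 mm

ET₀ = 0.30 × (0.46 × 21.1 + 8.13) = 0.30 × 17.836 = 5.3508 mm/d
ETc = Kc × ET₀ = 1.11 × 5.3508 = 5.9394 mm/d
Crop demand D = ETc × 31 d = 5.9394 × 31 = 184.121 mm
Pe = 0.79 × 29.2 = 23.068 mm
D − Pe = 184.121 − 23.068 = 161.053 mm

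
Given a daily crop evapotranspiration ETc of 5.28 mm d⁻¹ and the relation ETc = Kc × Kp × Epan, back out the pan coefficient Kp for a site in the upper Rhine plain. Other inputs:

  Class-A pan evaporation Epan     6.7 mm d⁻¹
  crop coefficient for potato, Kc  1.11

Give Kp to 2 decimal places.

ETc = Kc × Kp × Epan  ⇒  Kp = ETc / (Kc × Epan)
Kp = 5.28 / (1.11 × 6.7) = 5.28 / 7.437 = 0.7100

0.71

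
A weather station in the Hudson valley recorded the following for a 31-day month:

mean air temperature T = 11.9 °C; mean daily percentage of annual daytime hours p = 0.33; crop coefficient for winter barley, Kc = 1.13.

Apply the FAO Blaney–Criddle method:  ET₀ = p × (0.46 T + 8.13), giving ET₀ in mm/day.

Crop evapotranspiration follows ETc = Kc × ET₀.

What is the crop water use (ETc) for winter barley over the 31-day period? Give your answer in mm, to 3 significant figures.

157 mm

ET₀ = 0.33 × (0.46 × 11.9 + 8.13) = 0.33 × 13.604 = 4.4893 mm/d
ETc = Kc × ET₀ = 1.13 × 4.4893 = 5.0729 mm/d
Over 31 days: 5.0729 × 31 = 157.260 mm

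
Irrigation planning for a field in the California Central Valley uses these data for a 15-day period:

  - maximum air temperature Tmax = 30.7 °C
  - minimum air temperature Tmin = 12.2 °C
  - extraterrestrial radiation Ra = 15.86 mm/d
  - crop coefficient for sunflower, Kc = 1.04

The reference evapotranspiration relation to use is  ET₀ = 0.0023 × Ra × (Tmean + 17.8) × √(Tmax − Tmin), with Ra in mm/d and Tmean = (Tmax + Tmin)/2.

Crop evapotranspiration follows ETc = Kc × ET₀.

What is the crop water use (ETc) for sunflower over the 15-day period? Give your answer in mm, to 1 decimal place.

96.1 mm

Tmean = (30.7 + 12.2)/2 = 21.45 °C
ET₀ = 0.0023 × 15.86 × (21.45 + 17.8) × √18.5 = 0.0023 × 15.86 × 39.25 × 4.3012 = 6.1583 mm/d
ETc = Kc × ET₀ = 1.04 × 6.1583 = 6.4046 mm/d
Over 15 days: 6.4046 × 15 = 96.069 mm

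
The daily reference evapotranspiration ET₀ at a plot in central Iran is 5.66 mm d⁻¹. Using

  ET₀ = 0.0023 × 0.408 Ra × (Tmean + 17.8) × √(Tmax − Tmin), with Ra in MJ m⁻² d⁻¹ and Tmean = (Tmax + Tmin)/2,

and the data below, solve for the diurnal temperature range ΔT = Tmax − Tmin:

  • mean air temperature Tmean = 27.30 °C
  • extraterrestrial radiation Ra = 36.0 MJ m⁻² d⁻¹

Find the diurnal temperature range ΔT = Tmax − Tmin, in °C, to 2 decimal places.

13.80 °C

√ΔT = ET₀ / [0.0023 × 0.408 × Ra × (Tmean+17.8)] = 5.66 / (0.0023 × 14.6880 × 45.10) = 3.7149
ΔT = 3.7149² = 13.800 °C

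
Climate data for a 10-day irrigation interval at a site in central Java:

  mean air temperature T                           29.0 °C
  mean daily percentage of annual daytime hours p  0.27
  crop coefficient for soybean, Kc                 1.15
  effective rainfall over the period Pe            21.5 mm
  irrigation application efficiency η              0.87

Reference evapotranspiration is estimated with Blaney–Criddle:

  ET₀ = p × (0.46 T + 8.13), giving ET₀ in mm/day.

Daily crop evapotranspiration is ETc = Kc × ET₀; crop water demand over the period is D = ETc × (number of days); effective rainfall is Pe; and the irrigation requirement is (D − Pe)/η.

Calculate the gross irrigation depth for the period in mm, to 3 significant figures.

51.9 mm

ET₀ = 0.27 × (0.46 × 29.0 + 8.13) = 0.27 × 21.470 = 5.7969 mm/d
ETc = Kc × ET₀ = 1.15 × 5.7969 = 6.6664 mm/d
Crop demand D = ETc × 10 d = 6.6664 × 10 = 66.664 mm
D − Pe = 66.664 − 21.5 = 45.164 mm
Gross irrigation = 45.164 / 0.87 = 51.913 mm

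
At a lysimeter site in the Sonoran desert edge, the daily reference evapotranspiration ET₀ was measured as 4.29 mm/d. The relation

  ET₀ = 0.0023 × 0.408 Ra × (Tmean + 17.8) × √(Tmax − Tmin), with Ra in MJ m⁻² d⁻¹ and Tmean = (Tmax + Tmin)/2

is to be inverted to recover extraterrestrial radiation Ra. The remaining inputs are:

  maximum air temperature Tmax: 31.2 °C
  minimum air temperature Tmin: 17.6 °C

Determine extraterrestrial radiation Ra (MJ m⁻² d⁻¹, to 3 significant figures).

29.4 MJ m⁻² d⁻¹

Tmean = (31.2+17.6)/2 = 24.40 °C; ΔT = 13.6
Ra = ET₀ / [0.0023 × 0.408 × (Tmean+17.8) × √ΔT]
   = 4.29 / (0.0023 × 0.408 × 42.20 × 3.6878) = 29.376 MJ m⁻² d⁻¹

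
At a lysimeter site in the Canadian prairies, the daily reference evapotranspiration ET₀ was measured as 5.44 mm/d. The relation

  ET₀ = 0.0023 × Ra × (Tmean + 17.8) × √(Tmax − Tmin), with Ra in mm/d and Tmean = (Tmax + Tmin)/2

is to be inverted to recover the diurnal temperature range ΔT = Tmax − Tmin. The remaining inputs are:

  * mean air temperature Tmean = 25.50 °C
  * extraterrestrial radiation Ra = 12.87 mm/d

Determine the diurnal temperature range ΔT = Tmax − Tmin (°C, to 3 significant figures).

18.0 °C

√ΔT = ET₀ / [0.0023 × Ra × (Tmean+17.8)] = 5.44 / (0.0023 × 12.87 × 43.30) = 4.2443
ΔT = 4.2443² = 18.014 °C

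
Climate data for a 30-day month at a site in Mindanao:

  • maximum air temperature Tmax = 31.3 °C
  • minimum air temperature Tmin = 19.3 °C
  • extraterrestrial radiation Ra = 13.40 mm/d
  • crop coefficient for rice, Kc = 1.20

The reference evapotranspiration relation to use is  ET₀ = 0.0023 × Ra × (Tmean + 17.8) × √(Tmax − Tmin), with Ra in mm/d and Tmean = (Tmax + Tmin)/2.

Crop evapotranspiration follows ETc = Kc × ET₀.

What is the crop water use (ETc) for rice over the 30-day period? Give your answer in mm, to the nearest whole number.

166 mm

Tmean = (31.3 + 19.3)/2 = 25.30 °C
ET₀ = 0.0023 × 13.40 × (25.30 + 17.8) × √12.0 = 0.0023 × 13.40 × 43.10 × 3.4641 = 4.6015 mm/d
ETc = Kc × ET₀ = 1.20 × 4.6015 = 5.5218 mm/d
Over 30 days: 5.5218 × 30 = 165.654 mm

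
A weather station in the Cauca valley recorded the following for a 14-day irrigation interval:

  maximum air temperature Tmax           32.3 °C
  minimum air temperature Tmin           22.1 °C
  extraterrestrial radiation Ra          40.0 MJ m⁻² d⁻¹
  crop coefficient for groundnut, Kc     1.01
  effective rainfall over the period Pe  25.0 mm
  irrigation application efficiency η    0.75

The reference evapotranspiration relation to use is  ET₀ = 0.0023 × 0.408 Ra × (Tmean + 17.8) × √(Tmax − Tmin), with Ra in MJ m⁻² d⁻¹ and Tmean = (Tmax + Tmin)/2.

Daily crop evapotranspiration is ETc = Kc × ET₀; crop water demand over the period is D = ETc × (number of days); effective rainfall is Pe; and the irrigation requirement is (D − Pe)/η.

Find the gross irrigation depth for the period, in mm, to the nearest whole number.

68 mm

Tmean = (32.3 + 22.1)/2 = 27.20 °C
0.408 Ra = 0.408 × 40.0 = 16.3200 mm/d equivalent
ET₀ = 0.0023 × 16.3200 × (27.20 + 17.8) × √10.2 = 0.0023 × 16.3200 × 45.00 × 3.1937 = 5.3945 mm/d
ETc = Kc × ET₀ = 1.01 × 5.3945 = 5.4484 mm/d
Crop demand D = ETc × 14 d = 5.4484 × 14 = 76.278 mm
D − Pe = 76.278 − 25.0 = 51.278 mm
Gross irrigation = 51.278 / 0.75 = 68.371 mm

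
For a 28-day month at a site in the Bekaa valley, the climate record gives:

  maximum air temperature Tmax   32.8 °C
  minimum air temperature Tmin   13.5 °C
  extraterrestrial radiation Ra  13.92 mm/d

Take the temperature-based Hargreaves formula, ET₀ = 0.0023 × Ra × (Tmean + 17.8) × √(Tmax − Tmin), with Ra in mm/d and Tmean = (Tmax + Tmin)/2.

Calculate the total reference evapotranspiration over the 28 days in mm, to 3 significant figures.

Tmean = (32.8 + 13.5)/2 = 23.15 °C
ET₀ = 0.0023 × 13.92 × (23.15 + 17.8) × √19.3 = 0.0023 × 13.92 × 40.95 × 4.3932 = 5.7597 mm/d
Over 28 days: 5.7597 × 28 = 161.272 mm

161 mm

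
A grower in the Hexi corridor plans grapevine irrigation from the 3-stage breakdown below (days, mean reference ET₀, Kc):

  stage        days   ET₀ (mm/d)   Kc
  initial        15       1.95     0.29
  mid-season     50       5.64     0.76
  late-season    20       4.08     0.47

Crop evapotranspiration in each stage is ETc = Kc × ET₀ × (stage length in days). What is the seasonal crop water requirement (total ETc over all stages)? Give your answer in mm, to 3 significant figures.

261 mm

initial: 0.29 × 1.95 × 15 = 8.48 mm
mid-season: 0.76 × 5.64 × 50 = 214.32 mm
late-season: 0.47 × 4.08 × 20 = 38.35 mm
Seasonal total = 261.15 mm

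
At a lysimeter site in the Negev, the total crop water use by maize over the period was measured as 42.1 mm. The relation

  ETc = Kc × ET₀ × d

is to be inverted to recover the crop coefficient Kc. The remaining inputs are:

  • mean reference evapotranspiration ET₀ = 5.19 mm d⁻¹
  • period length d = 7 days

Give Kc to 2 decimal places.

ETc = Kc × ET₀ × d  ⇒  Kc = ETc / (ET₀ × d)
Kc = 42.1 / (5.19 × 7) = 42.1 / 36.33 = 1.1588

1.16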